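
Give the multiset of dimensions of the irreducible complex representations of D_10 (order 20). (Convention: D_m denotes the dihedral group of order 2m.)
Dimensions: 1, 1, 1, 1, 2, 2, 2, 2

Explanation: There are 8 irreducibles (= number of conjugacy classes). Their dimensions d_i satisfy sum d_i^2 = |G| = 20: 1 + 1 + 1 + 1 + 4 + 4 + 4 + 4 = 20.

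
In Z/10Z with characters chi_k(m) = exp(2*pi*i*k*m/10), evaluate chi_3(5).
chi_3(5) = zeta_10^15 = -1

Why: chi_3(5) = zeta_10^(3*5) = zeta_10^15. Since zeta_10^10 = 1, this equals zeta_10^5 = exp(2*pi*i*5/10) = -1.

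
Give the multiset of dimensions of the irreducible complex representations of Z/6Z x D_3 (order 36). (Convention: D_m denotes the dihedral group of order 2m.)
Dimensions: 1, 1, 1, 1, 1, 1, 1, 1, 1, 1, 1, 1, 2, 2, 2, 2, 2, 2

Details: There are 18 irreducibles (= number of conjugacy classes). Their dimensions d_i satisfy sum d_i^2 = |G| = 36: 1 + 1 + 1 + 1 + 1 + 1 + 1 + 1 + 1 + 1 + 1 + 1 + 4 + 4 + 4 + 4 + 4 + 4 = 36. (For the product with Z/6Z: each of the 6 1-dim characters of Z/6Z tensors with each irrep of D_3, giving 6 copies of each D_3-dimension.)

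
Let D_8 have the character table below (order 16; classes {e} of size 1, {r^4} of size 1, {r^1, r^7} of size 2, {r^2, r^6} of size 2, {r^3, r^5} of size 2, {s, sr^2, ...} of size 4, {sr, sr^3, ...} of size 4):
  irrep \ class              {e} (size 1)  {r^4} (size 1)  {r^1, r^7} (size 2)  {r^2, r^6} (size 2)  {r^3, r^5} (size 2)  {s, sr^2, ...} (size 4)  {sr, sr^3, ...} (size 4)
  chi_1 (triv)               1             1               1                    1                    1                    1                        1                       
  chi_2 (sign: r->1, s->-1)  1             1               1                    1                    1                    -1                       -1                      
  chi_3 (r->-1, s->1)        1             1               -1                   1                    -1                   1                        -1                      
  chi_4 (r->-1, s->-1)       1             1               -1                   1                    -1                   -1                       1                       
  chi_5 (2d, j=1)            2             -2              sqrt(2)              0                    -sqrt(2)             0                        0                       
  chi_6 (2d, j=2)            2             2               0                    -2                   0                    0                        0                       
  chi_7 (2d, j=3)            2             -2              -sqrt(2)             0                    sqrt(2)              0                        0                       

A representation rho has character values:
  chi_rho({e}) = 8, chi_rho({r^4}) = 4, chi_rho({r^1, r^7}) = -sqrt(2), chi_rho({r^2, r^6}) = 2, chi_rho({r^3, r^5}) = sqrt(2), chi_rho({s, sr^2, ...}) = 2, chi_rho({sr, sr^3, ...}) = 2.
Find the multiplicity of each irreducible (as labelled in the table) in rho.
Multiplicities: chi_1: 2, chi_2: 0, chi_3: 1, chi_4: 1, chi_5: 0, chi_6: 1, chi_7: 1.

Reasoning: Use <chi_rho, chi> = (1/|G|) sum_C |C| * chi_rho(C) * conj(chi(C)) with |G| = 16 for each irreducible chi in the table:
  <chi_rho, chi_1> = (1/16)[1*(8)*conj(1) + 1*(4)*conj(1) + 2*(-sqrt(2))*conj(1) + 2*(2)*conj(1) + 2*(sqrt(2))*conj(1) + 4*(2)*conj(1) + 4*(2)*conj(1)]
      = (1/16)[(8) + (4) + (-2*sqrt(2)) + (4) + (2*sqrt(2)) + (8) + (8)] = 32/16 = 2
  <chi_rho, chi_2> = (1/16)[1*(8)*conj(1) + 1*(4)*conj(1) + 2*(-sqrt(2))*conj(1) + 2*(2)*conj(1) + 2*(sqrt(2))*conj(1) + 4*(2)*conj(-1) + 4*(2)*conj(-1)]
      = (1/16)[(8) + (4) + (-2*sqrt(2)) + (4) + (2*sqrt(2)) + (-8) + (-8)] = 0/16 = 0
  <chi_rho, chi_3> = (1/16)[1*(8)*conj(1) + 1*(4)*conj(1) + 2*(-sqrt(2))*conj(-1) + 2*(2)*conj(1) + 2*(sqrt(2))*conj(-1) + 4*(2)*conj(1) + 4*(2)*conj(-1)]
      = (1/16)[(8) + (4) + (2*sqrt(2)) + (4) + (-2*sqrt(2)) + (8) + (-8)] = 16/16 = 1
  <chi_rho, chi_4> = (1/16)[1*(8)*conj(1) + 1*(4)*conj(1) + 2*(-sqrt(2))*conj(-1) + 2*(2)*conj(1) + 2*(sqrt(2))*conj(-1) + 4*(2)*conj(-1) + 4*(2)*conj(1)]
      = (1/16)[(8) + (4) + (2*sqrt(2)) + (4) + (-2*sqrt(2)) + (-8) + (8)] = 16/16 = 1
  <chi_rho, chi_5> = (1/16)[1*(8)*conj(2) + 1*(4)*conj(-2) + 2*(-sqrt(2))*conj(sqrt(2)) + 2*(2)*conj(0) + 2*(sqrt(2))*conj(-sqrt(2)) + 4*(2)*conj(0) + 4*(2)*conj(0)]
      = (1/16)[(16) + (-8) + (-4) + (0) + (-4) + (0) + (0)] = 0/16 = 0
  <chi_rho, chi_6> = (1/16)[1*(8)*conj(2) + 1*(4)*conj(2) + 2*(-sqrt(2))*conj(0) + 2*(2)*conj(-2) + 2*(sqrt(2))*conj(0) + 4*(2)*conj(0) + 4*(2)*conj(0)]
      = (1/16)[(16) + (8) + (0) + (-8) + (0) + (0) + (0)] = 16/16 = 1
  <chi_rho, chi_7> = (1/16)[1*(8)*conj(2) + 1*(4)*conj(-2) + 2*(-sqrt(2))*conj(-sqrt(2)) + 2*(2)*conj(0) + 2*(sqrt(2))*conj(sqrt(2)) + 4*(2)*conj(0) + 4*(2)*conj(0)]
      = (1/16)[(16) + (-8) + (4) + (0) + (4) + (0) + (0)] = 16/16 = 1
Dimension check: dim(rho) = sum (mult * dim) = 2*1 + 0*1 + 1*1 + 1*1 + 0*2 + 1*2 + 1*2 = 8 = chi_rho(e) = 8.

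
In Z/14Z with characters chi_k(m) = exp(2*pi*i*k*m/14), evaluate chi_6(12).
chi_6(12) = zeta_14^72 = exp(2*I*pi/7)

Explanation: chi_6(12) = zeta_14^(6*12) = zeta_14^72. Since zeta_14^14 = 1, this equals zeta_14^2 = exp(2*pi*i*2/14) = exp(2*I*pi/7).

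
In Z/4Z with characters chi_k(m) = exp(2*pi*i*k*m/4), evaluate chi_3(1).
chi_3(1) = zeta_4^3 = -I

Proof sketch: chi_3(1) = zeta_4^(3*1) = zeta_4^3. Since zeta_4^4 = 1, this equals zeta_4^3 = exp(2*pi*i*3/4) = -I.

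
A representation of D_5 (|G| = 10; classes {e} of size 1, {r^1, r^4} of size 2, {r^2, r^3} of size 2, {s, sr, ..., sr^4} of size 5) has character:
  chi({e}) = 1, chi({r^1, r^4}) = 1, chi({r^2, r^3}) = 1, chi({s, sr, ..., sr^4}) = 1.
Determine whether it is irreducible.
Irreducible: <chi, chi> = 1.

Why: <chi, chi> = (1/|G|) sum_C |C| * |chi(C)|^2 = (1/10)[1*|1|^2 + 2*|1|^2 + 2*|1|^2 + 5*|1|^2]
  = (1/10)[(1) + (2) + (2) + (5)] = 10/10 = 1.
A character is irreducible iff <chi, chi> = 1, so this representation is irreducible.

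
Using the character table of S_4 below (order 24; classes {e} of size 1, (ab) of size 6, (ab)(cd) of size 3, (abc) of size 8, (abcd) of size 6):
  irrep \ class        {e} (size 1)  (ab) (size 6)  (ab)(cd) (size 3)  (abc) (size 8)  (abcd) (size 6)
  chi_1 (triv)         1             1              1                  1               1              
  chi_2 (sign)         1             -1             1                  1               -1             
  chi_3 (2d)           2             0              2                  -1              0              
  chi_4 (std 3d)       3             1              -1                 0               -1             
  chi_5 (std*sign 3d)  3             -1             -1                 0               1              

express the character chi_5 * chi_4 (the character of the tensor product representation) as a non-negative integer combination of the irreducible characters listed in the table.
chi_5 tensor chi_4 = chi_2 + chi_3 + chi_4 + chi_5 (all other irreducibles have multiplicity 0).

The character of a tensor product is the pointwise product (chi_5 * chi_4)(C) = chi_5(C) * chi_4(C):
  {e}: (3)*(3), (ab): (-1)*(1), (ab)(cd): (-1)*(-1), (abc): (0)*(0), (abcd): (1)*(-1)
so (chi_5 * chi_4) takes values
  {e} -> 9, (ab) -> -1, (ab)(cd) -> 1, (abc) -> 0, (abcd) -> -1.
Now take the inner product of this character with each irreducible chi from the table, <chi_5*chi_4, chi> = (1/24) sum_C |C| (chi_5*chi_4)(C) conj(chi(C)):
  <chi_5*chi_4, chi_1> = (1/24)[1*(9)*conj(1) + 6*(-1)*conj(1) + 3*(1)*conj(1) + 8*(0)*conj(1) + 6*(-1)*conj(1)]
      = (1/24)[(9) + (-6) + (3) + (0) + (-6)] = 0/24 = 0
  <chi_5*chi_4, chi_2> = (1/24)[1*(9)*conj(1) + 6*(-1)*conj(-1) + 3*(1)*conj(1) + 8*(0)*conj(1) + 6*(-1)*conj(-1)]
      = (1/24)[(9) + (6) + (3) + (0) + (6)] = 24/24 = 1
  <chi_5*chi_4, chi_3> = (1/24)[1*(9)*conj(2) + 6*(-1)*conj(0) + 3*(1)*conj(2) + 8*(0)*conj(-1) + 6*(-1)*conj(0)]
      = (1/24)[(18) + (0) + (6) + (0) + (0)] = 24/24 = 1
  <chi_5*chi_4, chi_4> = (1/24)[1*(9)*conj(3) + 6*(-1)*conj(1) + 3*(1)*conj(-1) + 8*(0)*conj(0) + 6*(-1)*conj(-1)]
      = (1/24)[(27) + (-6) + (-3) + (0) + (6)] = 24/24 = 1
  <chi_5*chi_4, chi_5> = (1/24)[1*(9)*conj(3) + 6*(-1)*conj(-1) + 3*(1)*conj(-1) + 8*(0)*conj(0) + 6*(-1)*conj(1)]
      = (1/24)[(27) + (6) + (-3) + (0) + (-6)] = 24/24 = 1
Hence the multiplicities are chi_2: 1, chi_3: 1, chi_4: 1, chi_5: 1. Dimension check: dim(chi_5)*dim(chi_4) = 3*3 = 9 and sum (mult * dim) = 1*1 + 1*2 + 1*3 + 1*3 = 9.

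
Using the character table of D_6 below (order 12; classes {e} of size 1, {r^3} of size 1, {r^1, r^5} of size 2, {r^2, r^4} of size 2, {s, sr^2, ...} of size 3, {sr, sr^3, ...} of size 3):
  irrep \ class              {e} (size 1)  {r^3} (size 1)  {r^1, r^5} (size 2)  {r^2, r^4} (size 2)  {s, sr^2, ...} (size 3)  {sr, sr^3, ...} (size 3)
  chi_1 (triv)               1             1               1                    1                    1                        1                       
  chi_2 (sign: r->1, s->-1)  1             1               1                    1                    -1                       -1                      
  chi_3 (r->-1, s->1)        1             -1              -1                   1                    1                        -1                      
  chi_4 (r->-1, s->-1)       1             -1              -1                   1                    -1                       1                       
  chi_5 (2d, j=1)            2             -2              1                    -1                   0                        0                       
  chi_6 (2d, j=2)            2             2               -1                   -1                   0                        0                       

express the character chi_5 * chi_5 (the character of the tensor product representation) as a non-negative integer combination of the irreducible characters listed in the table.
chi_5 tensor chi_5 = chi_1 + chi_2 + chi_6 (all other irreducibles have multiplicity 0).

Proof sketch: The character of a tensor product is the pointwise product (chi_5 * chi_5)(C) = chi_5(C) * chi_5(C):
  {e}: (2)*(2), {r^3}: (-2)*(-2), {r^1, r^5}: (1)*(1), {r^2, r^4}: (-1)*(-1), {s, sr^2, ...}: (0)*(0), {sr, sr^3, ...}: (0)*(0)
so (chi_5 * chi_5) takes values
  {e} -> 4, {r^3} -> 4, {r^1, r^5} -> 1, {r^2, r^4} -> 1, {s, sr^2, ...} -> 0, {sr, sr^3, ...} -> 0.
Now take the inner product of this character with each irreducible chi from the table, <chi_5*chi_5, chi> = (1/12) sum_C |C| (chi_5*chi_5)(C) conj(chi(C)):
  <chi_5*chi_5, chi_1> = (1/12)[1*(4)*conj(1) + 1*(4)*conj(1) + 2*(1)*conj(1) + 2*(1)*conj(1) + 3*(0)*conj(1) + 3*(0)*conj(1)]
      = (1/12)[(4) + (4) + (2) + (2) + (0) + (0)] = 12/12 = 1
  <chi_5*chi_5, chi_2> = (1/12)[1*(4)*conj(1) + 1*(4)*conj(1) + 2*(1)*conj(1) + 2*(1)*conj(1) + 3*(0)*conj(-1) + 3*(0)*conj(-1)]
      = (1/12)[(4) + (4) + (2) + (2) + (0) + (0)] = 12/12 = 1
  <chi_5*chi_5, chi_3> = (1/12)[1*(4)*conj(1) + 1*(4)*conj(-1) + 2*(1)*conj(-1) + 2*(1)*conj(1) + 3*(0)*conj(1) + 3*(0)*conj(-1)]
      = (1/12)[(4) + (-4) + (-2) + (2) + (0) + (0)] = 0/12 = 0
  <chi_5*chi_5, chi_4> = (1/12)[1*(4)*conj(1) + 1*(4)*conj(-1) + 2*(1)*conj(-1) + 2*(1)*conj(1) + 3*(0)*conj(-1) + 3*(0)*conj(1)]
      = (1/12)[(4) + (-4) + (-2) + (2) + (0) + (0)] = 0/12 = 0
  <chi_5*chi_5, chi_5> = (1/12)[1*(4)*conj(2) + 1*(4)*conj(-2) + 2*(1)*conj(1) + 2*(1)*conj(-1) + 3*(0)*conj(0) + 3*(0)*conj(0)]
      = (1/12)[(8) + (-8) + (2) + (-2) + (0) + (0)] = 0/12 = 0
  <chi_5*chi_5, chi_6> = (1/12)[1*(4)*conj(2) + 1*(4)*conj(2) + 2*(1)*conj(-1) + 2*(1)*conj(-1) + 3*(0)*conj(0) + 3*(0)*conj(0)]
      = (1/12)[(8) + (8) + (-2) + (-2) + (0) + (0)] = 12/12 = 1
Hence the multiplicities are chi_1: 1, chi_2: 1, chi_6: 1. Dimension check: dim(chi_5)*dim(chi_5) = 2*2 = 4 and sum (mult * dim) = 1*1 + 1*1 + 1*2 = 4.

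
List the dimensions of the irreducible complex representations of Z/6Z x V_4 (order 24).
Dimensions: 1, 1, 1, 1, 1, 1, 1, 1, 1, 1, 1, 1, 1, 1, 1, 1, 1, 1, 1, 1, 1, 1, 1, 1

Solution. There are 24 irreducibles (= number of conjugacy classes). Their dimensions d_i satisfy sum d_i^2 = |G| = 24: 1 + 1 + 1 + 1 + 1 + 1 + 1 + 1 + 1 + 1 + 1 + 1 + 1 + 1 + 1 + 1 + 1 + 1 + 1 + 1 + 1 + 1 + 1 + 1 = 24. (For the product with Z/6Z: each of the 6 1-dim characters of Z/6Z tensors with each irrep of V_4, giving 6 copies of each V_4-dimension.)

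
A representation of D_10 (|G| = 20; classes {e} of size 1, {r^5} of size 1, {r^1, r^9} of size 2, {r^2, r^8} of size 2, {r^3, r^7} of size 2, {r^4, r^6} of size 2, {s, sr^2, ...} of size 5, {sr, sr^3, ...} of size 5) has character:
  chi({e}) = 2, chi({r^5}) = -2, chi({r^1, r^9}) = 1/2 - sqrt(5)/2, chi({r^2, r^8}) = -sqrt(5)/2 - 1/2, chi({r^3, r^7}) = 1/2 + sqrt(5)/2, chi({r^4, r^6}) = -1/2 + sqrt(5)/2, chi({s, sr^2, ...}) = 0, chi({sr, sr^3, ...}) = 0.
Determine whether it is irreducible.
Irreducible: <chi, chi> = 1.

Derivation: <chi, chi> = (1/|G|) sum_C |C| * |chi(C)|^2 = (1/20)[1*|2|^2 + 1*|-2|^2 + 2*|1/2 - sqrt(5)/2|^2 + 2*|-sqrt(5)/2 - 1/2|^2 + 2*|1/2 + sqrt(5)/2|^2 + 2*|-1/2 + sqrt(5)/2|^2 + 5*|0|^2 + 5*|0|^2]
  = (1/20)[(4) + (4) + (3 - sqrt(5)) + (sqrt(5) + 3) + (sqrt(5) + 3) + (3 - sqrt(5)) + (0) + (0)] = 20/20 = 1.
A character is irreducible iff <chi, chi> = 1, so this representation is irreducible.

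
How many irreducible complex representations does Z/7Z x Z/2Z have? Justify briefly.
14

Argument: The number of irreducible complex representations of a finite group equals its number of conjugacy classes. Z/7Z x Z/2Z is abelian of order 14, so every element is its own conjugacy class: 14 classes, so Z/7Z x Z/2Z (order 14) has exactly 14 irreducible complex representations.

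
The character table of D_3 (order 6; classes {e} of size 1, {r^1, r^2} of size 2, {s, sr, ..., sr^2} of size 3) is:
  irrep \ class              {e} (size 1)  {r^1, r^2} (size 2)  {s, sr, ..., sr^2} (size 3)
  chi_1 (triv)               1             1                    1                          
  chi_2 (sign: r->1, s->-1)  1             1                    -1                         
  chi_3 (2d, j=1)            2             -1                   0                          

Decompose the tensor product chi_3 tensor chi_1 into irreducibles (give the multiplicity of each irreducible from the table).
chi_3 tensor chi_1 = chi_3 (all other irreducibles have multiplicity 0).

Reasoning: The character of a tensor product is the pointwise product (chi_3 * chi_1)(C) = chi_3(C) * chi_1(C):
  {e}: (2)*(1), {r^1, r^2}: (-1)*(1), {s, sr, ..., sr^2}: (0)*(1)
so (chi_3 * chi_1) takes values
  {e} -> 2, {r^1, r^2} -> -1, {s, sr, ..., sr^2} -> 0.
Now take the inner product of this character with each irreducible chi from the table, <chi_3*chi_1, chi> = (1/6) sum_C |C| (chi_3*chi_1)(C) conj(chi(C)):
  <chi_3*chi_1, chi_1> = (1/6)[1*(2)*conj(1) + 2*(-1)*conj(1) + 3*(0)*conj(1)]
      = (1/6)[(2) + (-2) + (0)] = 0/6 = 0
  <chi_3*chi_1, chi_2> = (1/6)[1*(2)*conj(1) + 2*(-1)*conj(1) + 3*(0)*conj(-1)]
      = (1/6)[(2) + (-2) + (0)] = 0/6 = 0
  <chi_3*chi_1, chi_3> = (1/6)[1*(2)*conj(2) + 2*(-1)*conj(-1) + 3*(0)*conj(0)]
      = (1/6)[(4) + (2) + (0)] = 6/6 = 1
Hence the multiplicities are chi_3: 1. Dimension check: dim(chi_3)*dim(chi_1) = 2*1 = 2 and sum (mult * dim) = 1*2 = 2.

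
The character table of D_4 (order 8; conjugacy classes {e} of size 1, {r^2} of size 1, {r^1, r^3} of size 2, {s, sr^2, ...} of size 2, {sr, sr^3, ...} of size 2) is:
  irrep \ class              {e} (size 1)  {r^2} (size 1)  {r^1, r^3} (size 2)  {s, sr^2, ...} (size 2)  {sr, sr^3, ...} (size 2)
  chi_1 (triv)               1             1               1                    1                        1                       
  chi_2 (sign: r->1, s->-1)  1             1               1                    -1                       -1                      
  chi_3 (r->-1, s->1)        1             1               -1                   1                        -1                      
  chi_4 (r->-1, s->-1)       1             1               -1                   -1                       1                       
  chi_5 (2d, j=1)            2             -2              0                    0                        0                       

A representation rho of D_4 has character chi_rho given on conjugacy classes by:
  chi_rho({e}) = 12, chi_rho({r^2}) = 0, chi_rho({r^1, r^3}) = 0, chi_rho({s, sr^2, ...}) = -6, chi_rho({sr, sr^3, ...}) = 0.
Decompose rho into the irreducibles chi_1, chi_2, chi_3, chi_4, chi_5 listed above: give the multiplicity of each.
Multiplicities: chi_1: 0, chi_2: 3, chi_3: 0, chi_4: 3, chi_5: 3.

Why: Use <chi_rho, chi> = (1/|G|) sum_C |C| * chi_rho(C) * conj(chi(C)) with |G| = 8 for each irreducible chi in the table:
  <chi_rho, chi_1> = (1/8)[1*(12)*conj(1) + 1*(0)*conj(1) + 2*(0)*conj(1) + 2*(-6)*conj(1) + 2*(0)*conj(1)]
      = (1/8)[(12) + (0) + (0) + (-12) + (0)] = 0/8 = 0
  <chi_rho, chi_2> = (1/8)[1*(12)*conj(1) + 1*(0)*conj(1) + 2*(0)*conj(1) + 2*(-6)*conj(-1) + 2*(0)*conj(-1)]
      = (1/8)[(12) + (0) + (0) + (12) + (0)] = 24/8 = 3
  <chi_rho, chi_3> = (1/8)[1*(12)*conj(1) + 1*(0)*conj(1) + 2*(0)*conj(-1) + 2*(-6)*conj(1) + 2*(0)*conj(-1)]
      = (1/8)[(12) + (0) + (0) + (-12) + (0)] = 0/8 = 0
  <chi_rho, chi_4> = (1/8)[1*(12)*conj(1) + 1*(0)*conj(1) + 2*(0)*conj(-1) + 2*(-6)*conj(-1) + 2*(0)*conj(1)]
      = (1/8)[(12) + (0) + (0) + (12) + (0)] = 24/8 = 3
  <chi_rho, chi_5> = (1/8)[1*(12)*conj(2) + 1*(0)*conj(-2) + 2*(0)*conj(0) + 2*(-6)*conj(0) + 2*(0)*conj(0)]
      = (1/8)[(24) + (0) + (0) + (0) + (0)] = 24/8 = 3
Dimension check: dim(rho) = sum (mult * dim) = 0*1 + 3*1 + 0*1 + 3*1 + 3*2 = 12 = chi_rho(e) = 12.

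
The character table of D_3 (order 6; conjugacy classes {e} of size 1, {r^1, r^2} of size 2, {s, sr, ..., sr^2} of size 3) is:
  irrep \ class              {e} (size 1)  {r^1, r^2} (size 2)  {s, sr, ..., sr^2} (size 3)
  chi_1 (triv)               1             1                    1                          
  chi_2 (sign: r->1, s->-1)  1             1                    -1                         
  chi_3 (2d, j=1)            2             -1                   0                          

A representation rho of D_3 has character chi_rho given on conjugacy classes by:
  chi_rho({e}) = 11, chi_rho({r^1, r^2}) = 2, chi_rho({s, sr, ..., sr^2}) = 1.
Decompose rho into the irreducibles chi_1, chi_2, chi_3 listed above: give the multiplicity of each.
Multiplicities: chi_1: 3, chi_2: 2, chi_3: 3.

Solution. Use <chi_rho, chi> = (1/|G|) sum_C |C| * chi_rho(C) * conj(chi(C)) with |G| = 6 for each irreducible chi in the table:
  <chi_rho, chi_1> = (1/6)[1*(11)*conj(1) + 2*(2)*conj(1) + 3*(1)*conj(1)]
      = (1/6)[(11) + (4) + (3)] = 18/6 = 3
  <chi_rho, chi_2> = (1/6)[1*(11)*conj(1) + 2*(2)*conj(1) + 3*(1)*conj(-1)]
      = (1/6)[(11) + (4) + (-3)] = 12/6 = 2
  <chi_rho, chi_3> = (1/6)[1*(11)*conj(2) + 2*(2)*conj(-1) + 3*(1)*conj(0)]
      = (1/6)[(22) + (-4) + (0)] = 18/6 = 3
Dimension check: dim(rho) = sum (mult * dim) = 3*1 + 2*1 + 3*2 = 11 = chi_rho(e) = 11.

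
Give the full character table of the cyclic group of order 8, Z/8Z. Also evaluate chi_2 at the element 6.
Character table of Z/8Z (irreps indexed chi_0,...,chi_7 with chi_k(m) = zeta_8^(k*m), zeta_8 = exp(2*pi*i/8)):
  irrep \ class  {0} (size 1)  {1} (size 1)    {2} (size 1)  {3} (size 1)    {4} (size 1)  {5} (size 1)    {6} (size 1)  {7} (size 1)  
  chi_0          1             1               1             1               1             1               1             1             
  chi_1          1             exp(I*pi/4)     I             exp(3*I*pi/4)   -1            exp(-3*I*pi/4)  -I            exp(-I*pi/4)  
  chi_2          1             I               -1            -I              1             I               -1            -I            
  chi_3          1             exp(3*I*pi/4)   -I            exp(I*pi/4)     -1            exp(-I*pi/4)    I             exp(-3*I*pi/4)
  chi_4          1             -1              1             -1              1             -1              1             -1            
  chi_5          1             exp(-3*I*pi/4)  I             exp(-I*pi/4)    -1            exp(I*pi/4)     -I            exp(3*I*pi/4) 
  chi_6          1             -I              -1            I               1             -I              -1            I             
  chi_7          1             exp(-I*pi/4)    -I            exp(-3*I*pi/4)  -1            exp(3*I*pi/4)   I             exp(I*pi/4)   

Spot check: chi_2(6) = zeta_8^(2*6) = zeta_8^12 = -1.

Working: Z/8Z is abelian, so all 8 irreducible complex representations are 1-dimensional. They are given by chi_k(m) = zeta_8^(k*m) for k = 0,...,7. Row orthogonality: sum_m chi_k(m) conj(chi_l(m)) = 8 * [k = l].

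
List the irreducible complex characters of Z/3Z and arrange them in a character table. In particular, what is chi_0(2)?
Character table of Z/3Z (irreps indexed chi_0,...,chi_2 with chi_k(m) = zeta_3^(k*m), zeta_3 = exp(2*pi*i/3)):
  irrep \ class  {0} (size 1)  {1} (size 1)    {2} (size 1)  
  chi_0          1             1               1             
  chi_1          1             exp(2*I*pi/3)   exp(-2*I*pi/3)
  chi_2          1             exp(-2*I*pi/3)  exp(2*I*pi/3) 

Spot check: chi_0(2) = zeta_3^(0*2) = zeta_3^0 = 1.

Derivation: Z/3Z is abelian, so all 3 irreducible complex representations are 1-dimensional. They are given by chi_k(m) = zeta_3^(k*m) for k = 0,...,2. Row orthogonality: sum_m chi_k(m) conj(chi_l(m)) = 3 * [k = l].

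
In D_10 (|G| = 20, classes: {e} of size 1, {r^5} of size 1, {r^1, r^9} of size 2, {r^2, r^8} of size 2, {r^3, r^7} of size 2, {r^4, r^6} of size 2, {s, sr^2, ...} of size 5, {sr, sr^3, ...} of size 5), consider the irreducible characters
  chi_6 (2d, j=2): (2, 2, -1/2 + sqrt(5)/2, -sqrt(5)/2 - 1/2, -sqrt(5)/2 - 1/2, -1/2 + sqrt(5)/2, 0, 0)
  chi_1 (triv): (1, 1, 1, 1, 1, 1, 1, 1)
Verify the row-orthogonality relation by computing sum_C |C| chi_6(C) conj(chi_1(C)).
Sum = 0; so <chi_6, chi_1> = 0 (distinct irreducibles are orthogonal).

Why: Compute term by term over conjugacy classes (|C| * chi_6(C) * conj(chi_1(C))):
  1*(2)*conj(1) + 1*(2)*conj(1) + 2*(-1/2 + sqrt(5)/2)*conj(1) + 2*(-sqrt(5)/2 - 1/2)*conj(1) + 2*(-sqrt(5)/2 - 1/2)*conj(1) + 2*(-1/2 + sqrt(5)/2)*conj(1) + 5*(0)*conj(1) + 5*(0)*conj(1)
  = (2) + (2) + (-1 + sqrt(5)) + (-sqrt(5) - 1) + (-sqrt(5) - 1) + (-1 + sqrt(5)) + (0) + (0)
  = 0.
Dividing by |G| = 20 gives 0/20 = 0, matching the row-orthogonality relation <chi_6, chi_1> = [chi_6 = chi_1].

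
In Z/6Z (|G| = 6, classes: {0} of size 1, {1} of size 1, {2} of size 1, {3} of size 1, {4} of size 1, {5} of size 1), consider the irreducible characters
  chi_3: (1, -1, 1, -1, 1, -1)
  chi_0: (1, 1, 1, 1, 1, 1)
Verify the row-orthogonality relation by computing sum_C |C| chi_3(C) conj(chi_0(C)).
Sum = 0; so <chi_3, chi_0> = 0 (distinct irreducibles are orthogonal).

Why: Compute term by term over conjugacy classes (|C| * chi_3(C) * conj(chi_0(C))):
  1*(1)*conj(1) + 1*(-1)*conj(1) + 1*(1)*conj(1) + 1*(-1)*conj(1) + 1*(1)*conj(1) + 1*(-1)*conj(1)
  = (1) + (-1) + (1) + (-1) + (1) + (-1)
  = 0.
(Exp terms are combined using exp(i*s)*conj(exp(i*t)) = exp(i*(s-t)), and sums of them are collapsed using the identity that for every m > 1 the m distinct m-th roots of unity sum to 0, e.g. 1 + exp(2*I*pi/3) + exp(-2*I*pi/3) = 0.)
Dividing by |G| = 6 gives 0/6 = 0, matching the row-orthogonality relation <chi_3, chi_0> = [chi_3 = chi_0].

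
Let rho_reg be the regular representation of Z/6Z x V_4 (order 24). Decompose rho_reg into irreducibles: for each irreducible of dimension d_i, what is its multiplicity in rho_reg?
Each irreducible V_i of dimension d_i appears with multiplicity d_i, i.e. rho_reg = (direct sum over all irreducibles V_i) d_i V_i. The irreducible dimensions for Z/6Z x V_4 are 1, 1, 1, 1, 1, 1, 1, 1, 1, 1, 1, 1, 1, 1, 1, 1, 1, 1, 1, 1, 1, 1, 1, 1: 24 irreducibles of dimension 1, each with multiplicity 1. Total dimension 24*1*1 = 24 = |G|.

Explanation: General theorem: in the regular representation of a finite group G, each irreducible appears with multiplicity equal to its dimension. Check: dim(rho_reg) = sum d_i^2 = 1 + 1 + 1 + 1 + 1 + 1 + 1 + 1 + 1 + 1 + 1 + 1 + 1 + 1 + 1 + 1 + 1 + 1 + 1 + 1 + 1 + 1 + 1 + 1 = 24 = |G|.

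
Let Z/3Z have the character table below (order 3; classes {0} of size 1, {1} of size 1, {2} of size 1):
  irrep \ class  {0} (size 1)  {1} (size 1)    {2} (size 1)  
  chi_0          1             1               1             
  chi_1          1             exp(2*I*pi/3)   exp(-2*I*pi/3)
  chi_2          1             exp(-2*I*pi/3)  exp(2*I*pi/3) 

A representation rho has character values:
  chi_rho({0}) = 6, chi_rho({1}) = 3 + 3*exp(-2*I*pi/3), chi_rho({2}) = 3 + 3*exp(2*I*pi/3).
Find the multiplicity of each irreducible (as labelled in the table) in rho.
Multiplicities: chi_0: 3, chi_1: 0, chi_2: 3.

Why: Use <chi_rho, chi> = (1/|G|) sum_C |C| * chi_rho(C) * conj(chi(C)) with |G| = 3 for each irreducible chi in the table:
  <chi_rho, chi_0> = (1/3)[1*(6)*conj(1) + 1*(3 + 3*exp(-2*I*pi/3))*conj(1) + 1*(3 + 3*exp(2*I*pi/3))*conj(1)]
      = (1/3)[(6) + (3 + 3*exp(-2*I*pi/3)) + (3 + 3*exp(2*I*pi/3))] = 9/3 = 3
  <chi_rho, chi_1> = (1/3)[1*(6)*conj(1) + 1*(3 + 3*exp(-2*I*pi/3))*conj(exp(2*I*pi/3)) + 1*(3 + 3*exp(2*I*pi/3))*conj(exp(-2*I*pi/3))]
      = (1/3)[(6) + (-3) + (-3)] = 0/3 = 0
  <chi_rho, chi_2> = (1/3)[1*(6)*conj(1) + 1*(3 + 3*exp(-2*I*pi/3))*conj(exp(-2*I*pi/3)) + 1*(3 + 3*exp(2*I*pi/3))*conj(exp(2*I*pi/3))]
      = (1/3)[(6) + (3 + 3*exp(2*I*pi/3)) + (3 + 3*exp(-2*I*pi/3))] = 9/3 = 3
(Exp terms are combined using exp(i*s)*conj(exp(i*t)) = exp(i*(s-t)), and sums of them are collapsed using the identity that for every m > 1 the m distinct m-th roots of unity sum to 0, e.g. 1 + exp(2*I*pi/3) + exp(-2*I*pi/3) = 0.)
Dimension check: dim(rho) = sum (mult * dim) = 3*1 + 0*1 + 3*1 = 6 = chi_rho(e) = 6.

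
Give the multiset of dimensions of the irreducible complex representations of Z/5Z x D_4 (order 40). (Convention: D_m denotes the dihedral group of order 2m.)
Dimensions: 1, 1, 1, 1, 1, 1, 1, 1, 1, 1, 1, 1, 1, 1, 1, 1, 1, 1, 1, 1, 2, 2, 2, 2, 2

Argument: There are 25 irreducibles (= number of conjugacy classes). Their dimensions d_i satisfy sum d_i^2 = |G| = 40: 1 + 1 + 1 + 1 + 1 + 1 + 1 + 1 + 1 + 1 + 1 + 1 + 1 + 1 + 1 + 1 + 1 + 1 + 1 + 1 + 4 + 4 + 4 + 4 + 4 = 40. (For the product with Z/5Z: each of the 5 1-dim characters of Z/5Z tensors with each irrep of D_4, giving 5 copies of each D_4-dimension.)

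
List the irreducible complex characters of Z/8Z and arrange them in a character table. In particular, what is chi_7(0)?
Character table of Z/8Z (irreps indexed chi_0,...,chi_7 with chi_k(m) = zeta_8^(k*m), zeta_8 = exp(2*pi*i/8)):
  irrep \ class  {0} (size 1)  {1} (size 1)    {2} (size 1)  {3} (size 1)    {4} (size 1)  {5} (size 1)    {6} (size 1)  {7} (size 1)  
  chi_0          1             1               1             1               1             1               1             1             
  chi_1          1             exp(I*pi/4)     I             exp(3*I*pi/4)   -1            exp(-3*I*pi/4)  -I            exp(-I*pi/4)  
  chi_2          1             I               -1            -I              1             I               -1            -I            
  chi_3          1             exp(3*I*pi/4)   -I            exp(I*pi/4)     -1            exp(-I*pi/4)    I             exp(-3*I*pi/4)
  chi_4          1             -1              1             -1              1             -1              1             -1            
  chi_5          1             exp(-3*I*pi/4)  I             exp(-I*pi/4)    -1            exp(I*pi/4)     -I            exp(3*I*pi/4) 
  chi_6          1             -I              -1            I               1             -I              -1            I             
  chi_7          1             exp(-I*pi/4)    -I            exp(-3*I*pi/4)  -1            exp(3*I*pi/4)   I             exp(I*pi/4)   

Spot check: chi_7(0) = zeta_8^(7*0) = zeta_8^0 = 1.

Solution. Z/8Z is abelian, so all 8 irreducible complex representations are 1-dimensional. They are given by chi_k(m) = zeta_8^(k*m) for k = 0,...,7. Row orthogonality: sum_m chi_k(m) conj(chi_l(m)) = 8 * [k = l].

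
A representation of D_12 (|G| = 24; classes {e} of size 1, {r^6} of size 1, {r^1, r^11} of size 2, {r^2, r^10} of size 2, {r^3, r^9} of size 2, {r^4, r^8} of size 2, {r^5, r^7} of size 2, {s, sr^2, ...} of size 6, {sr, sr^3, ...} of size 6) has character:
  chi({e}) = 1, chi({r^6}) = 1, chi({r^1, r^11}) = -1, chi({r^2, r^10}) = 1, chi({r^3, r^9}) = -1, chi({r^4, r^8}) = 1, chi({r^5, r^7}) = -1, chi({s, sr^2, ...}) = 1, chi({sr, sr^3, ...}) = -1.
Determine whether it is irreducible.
Irreducible: <chi, chi> = 1.

Derivation: <chi, chi> = (1/|G|) sum_C |C| * |chi(C)|^2 = (1/24)[1*|1|^2 + 1*|1|^2 + 2*|-1|^2 + 2*|1|^2 + 2*|-1|^2 + 2*|1|^2 + 2*|-1|^2 + 6*|1|^2 + 6*|-1|^2]
  = (1/24)[(1) + (1) + (2) + (2) + (2) + (2) + (2) + (6) + (6)] = 24/24 = 1.
A character is irreducible iff <chi, chi> = 1, so this representation is irreducible.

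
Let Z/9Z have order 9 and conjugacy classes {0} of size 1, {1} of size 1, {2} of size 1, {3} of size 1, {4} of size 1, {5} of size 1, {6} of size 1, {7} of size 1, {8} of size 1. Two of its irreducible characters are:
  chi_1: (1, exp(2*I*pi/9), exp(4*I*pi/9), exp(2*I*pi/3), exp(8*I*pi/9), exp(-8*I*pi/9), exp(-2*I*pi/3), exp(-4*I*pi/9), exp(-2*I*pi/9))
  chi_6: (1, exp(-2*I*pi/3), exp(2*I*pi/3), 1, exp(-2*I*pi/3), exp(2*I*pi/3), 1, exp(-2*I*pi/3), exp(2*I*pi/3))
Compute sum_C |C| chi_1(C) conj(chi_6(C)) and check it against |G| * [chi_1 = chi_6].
Sum = 0; so <chi_1, chi_6> = 0 (distinct irreducibles are orthogonal).

Explanation: Compute term by term over conjugacy classes (|C| * chi_1(C) * conj(chi_6(C))):
  1*(1)*conj(1) + 1*(exp(2*I*pi/9))*conj(exp(-2*I*pi/3)) + 1*(exp(4*I*pi/9))*conj(exp(2*I*pi/3)) + 1*(exp(2*I*pi/3))*conj(1) + 1*(exp(8*I*pi/9))*conj(exp(-2*I*pi/3)) + 1*(exp(-8*I*pi/9))*conj(exp(2*I*pi/3)) + 1*(exp(-2*I*pi/3))*conj(1) + 1*(exp(-4*I*pi/9))*conj(exp(-2*I*pi/3)) + 1*(exp(-2*I*pi/9))*conj(exp(2*I*pi/3))
  = (1) + (exp(8*I*pi/9)) + (exp(-2*I*pi/9)) + (exp(2*I*pi/3)) + (exp(-4*I*pi/9)) + (exp(4*I*pi/9)) + (exp(-2*I*pi/3)) + (exp(2*I*pi/9)) + (exp(-8*I*pi/9))
  = 0.
(Exp terms are combined using exp(i*s)*conj(exp(i*t)) = exp(i*(s-t)), and sums of them are collapsed using the identity that for every m > 1 the m distinct m-th roots of unity sum to 0, e.g. 1 + exp(2*I*pi/3) + exp(-2*I*pi/3) = 0.)
Dividing by |G| = 9 gives 0/9 = 0, matching the row-orthogonality relation <chi_1, chi_6> = [chi_1 = chi_6].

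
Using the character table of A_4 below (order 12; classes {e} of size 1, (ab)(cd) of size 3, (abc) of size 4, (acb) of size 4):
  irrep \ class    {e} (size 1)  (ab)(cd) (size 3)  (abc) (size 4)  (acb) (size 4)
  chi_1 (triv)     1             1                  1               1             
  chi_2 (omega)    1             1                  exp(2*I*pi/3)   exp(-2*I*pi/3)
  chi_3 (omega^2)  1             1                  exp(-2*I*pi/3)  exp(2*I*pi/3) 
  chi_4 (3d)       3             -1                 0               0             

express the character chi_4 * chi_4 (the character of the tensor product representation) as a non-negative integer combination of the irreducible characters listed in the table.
chi_4 tensor chi_4 = chi_1 + chi_2 + chi_3 + 2*chi_4 (all other irreducibles have multiplicity 0).

Proof sketch: The character of a tensor product is the pointwise product (chi_4 * chi_4)(C) = chi_4(C) * chi_4(C):
  {e}: (3)*(3), (ab)(cd): (-1)*(-1), (abc): (0)*(0), (acb): (0)*(0)
so (chi_4 * chi_4) takes values
  {e} -> 9, (ab)(cd) -> 1, (abc) -> 0, (acb) -> 0.
Now take the inner product of this character with each irreducible chi from the table, <chi_4*chi_4, chi> = (1/12) sum_C |C| (chi_4*chi_4)(C) conj(chi(C)):
  <chi_4*chi_4, chi_1> = (1/12)[1*(9)*conj(1) + 3*(1)*conj(1) + 4*(0)*conj(1) + 4*(0)*conj(1)]
      = (1/12)[(9) + (3) + (0) + (0)] = 12/12 = 1
  <chi_4*chi_4, chi_2> = (1/12)[1*(9)*conj(1) + 3*(1)*conj(1) + 4*(0)*conj(exp(2*I*pi/3)) + 4*(0)*conj(exp(-2*I*pi/3))]
      = (1/12)[(9) + (3) + (0) + (0)] = 12/12 = 1
  <chi_4*chi_4, chi_3> = (1/12)[1*(9)*conj(1) + 3*(1)*conj(1) + 4*(0)*conj(exp(-2*I*pi/3)) + 4*(0)*conj(exp(2*I*pi/3))]
      = (1/12)[(9) + (3) + (0) + (0)] = 12/12 = 1
  <chi_4*chi_4, chi_4> = (1/12)[1*(9)*conj(3) + 3*(1)*conj(-1) + 4*(0)*conj(0) + 4*(0)*conj(0)]
      = (1/12)[(27) + (-3) + (0) + (0)] = 24/12 = 2
(Exp terms are combined using exp(i*s)*conj(exp(i*t)) = exp(i*(s-t)), and sums of them are collapsed using the identity that for every m > 1 the m distinct m-th roots of unity sum to 0, e.g. 1 + exp(2*I*pi/3) + exp(-2*I*pi/3) = 0.)
Hence the multiplicities are chi_1: 1, chi_2: 1, chi_3: 1, chi_4: 2. Dimension check: dim(chi_4)*dim(chi_4) = 3*3 = 9 and sum (mult * dim) = 1*1 + 1*1 + 1*1 + 2*3 = 9.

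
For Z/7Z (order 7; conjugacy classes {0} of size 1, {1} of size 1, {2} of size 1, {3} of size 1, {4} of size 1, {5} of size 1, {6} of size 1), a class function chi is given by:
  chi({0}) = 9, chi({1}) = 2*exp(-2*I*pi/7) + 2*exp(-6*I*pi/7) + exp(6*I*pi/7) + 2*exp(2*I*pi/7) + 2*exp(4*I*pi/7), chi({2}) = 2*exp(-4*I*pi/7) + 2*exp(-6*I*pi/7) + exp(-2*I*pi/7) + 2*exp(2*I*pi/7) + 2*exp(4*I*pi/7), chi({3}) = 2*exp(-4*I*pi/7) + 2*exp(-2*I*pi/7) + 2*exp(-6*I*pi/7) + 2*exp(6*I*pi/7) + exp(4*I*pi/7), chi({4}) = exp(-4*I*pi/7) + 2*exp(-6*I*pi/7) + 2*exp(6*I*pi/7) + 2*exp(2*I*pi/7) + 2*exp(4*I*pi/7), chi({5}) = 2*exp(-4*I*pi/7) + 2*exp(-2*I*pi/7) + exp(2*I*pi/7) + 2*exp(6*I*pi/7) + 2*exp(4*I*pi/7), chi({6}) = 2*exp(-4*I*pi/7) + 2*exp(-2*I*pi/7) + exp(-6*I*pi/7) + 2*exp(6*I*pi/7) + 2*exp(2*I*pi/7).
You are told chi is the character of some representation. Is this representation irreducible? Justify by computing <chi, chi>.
Not irreducible (reducible): <chi, chi> = 17 > 1.

<chi, chi> = (1/|G|) sum_C |C| * |chi(C)|^2 = (1/7)[1*|9|^2 + 1*|2*exp(-2*I*pi/7) + 2*exp(-6*I*pi/7) + exp(6*I*pi/7) + 2*exp(2*I*pi/7) + 2*exp(4*I*pi/7)|^2 + 1*|2*exp(-4*I*pi/7) + 2*exp(-6*I*pi/7) + exp(-2*I*pi/7) + 2*exp(2*I*pi/7) + 2*exp(4*I*pi/7)|^2 + 1*|2*exp(-4*I*pi/7) + 2*exp(-2*I*pi/7) + 2*exp(-6*I*pi/7) + 2*exp(6*I*pi/7) + exp(4*I*pi/7)|^2 + 1*|exp(-4*I*pi/7) + 2*exp(-6*I*pi/7) + 2*exp(6*I*pi/7) + 2*exp(2*I*pi/7) + 2*exp(4*I*pi/7)|^2 + 1*|2*exp(-4*I*pi/7) + 2*exp(-2*I*pi/7) + exp(2*I*pi/7) + 2*exp(6*I*pi/7) + 2*exp(4*I*pi/7)|^2 + 1*|2*exp(-4*I*pi/7) + 2*exp(-2*I*pi/7) + exp(-6*I*pi/7) + 2*exp(6*I*pi/7) + 2*exp(2*I*pi/7)|^2]
  = (1/7)[(81) + (17 + 14*exp(-4*I*pi/7) + 8*exp(-2*I*pi/7) + 10*exp(-6*I*pi/7) + 10*exp(6*I*pi/7) + 8*exp(2*I*pi/7) + 14*exp(4*I*pi/7)) + (17 + 10*exp(-2*I*pi/7) + 8*exp(-4*I*pi/7) + 14*exp(-6*I*pi/7) + 14*exp(6*I*pi/7) + 8*exp(4*I*pi/7) + 10*exp(2*I*pi/7)) + (17 + 14*exp(-2*I*pi/7) + 10*exp(-4*I*pi/7) + 8*exp(-6*I*pi/7) + 8*exp(6*I*pi/7) + 10*exp(4*I*pi/7) + 14*exp(2*I*pi/7)) + (17 + 14*exp(-2*I*pi/7) + 10*exp(-4*I*pi/7) + 8*exp(-6*I*pi/7) + 8*exp(6*I*pi/7) + 10*exp(4*I*pi/7) + 14*exp(2*I*pi/7)) + (17 + 10*exp(-2*I*pi/7) + 8*exp(-4*I*pi/7) + 14*exp(-6*I*pi/7) + 14*exp(6*I*pi/7) + 8*exp(4*I*pi/7) + 10*exp(2*I*pi/7)) + (17 + 14*exp(-4*I*pi/7) + 8*exp(-2*I*pi/7) + 10*exp(-6*I*pi/7) + 10*exp(6*I*pi/7) + 8*exp(2*I*pi/7) + 14*exp(4*I*pi/7))] = 119/7 = 17.
(Exp terms are combined using exp(i*s)*conj(exp(i*t)) = exp(i*(s-t)), and sums of them are collapsed using the identity that for every m > 1 the m distinct m-th roots of unity sum to 0, e.g. 1 + exp(2*I*pi/3) + exp(-2*I*pi/3) = 0.)
A character is irreducible iff <chi, chi> = 1, so this representation is reducible.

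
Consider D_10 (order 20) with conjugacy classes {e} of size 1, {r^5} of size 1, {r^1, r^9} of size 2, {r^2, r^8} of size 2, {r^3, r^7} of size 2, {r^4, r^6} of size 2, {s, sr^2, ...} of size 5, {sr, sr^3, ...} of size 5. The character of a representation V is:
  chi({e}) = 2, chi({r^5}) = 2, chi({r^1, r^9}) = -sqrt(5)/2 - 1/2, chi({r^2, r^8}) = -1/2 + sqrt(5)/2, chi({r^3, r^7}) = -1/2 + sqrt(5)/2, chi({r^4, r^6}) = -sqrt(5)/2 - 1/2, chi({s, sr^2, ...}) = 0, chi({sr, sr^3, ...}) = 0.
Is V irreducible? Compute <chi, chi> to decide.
Irreducible: <chi, chi> = 1.

Justification: <chi, chi> = (1/|G|) sum_C |C| * |chi(C)|^2 = (1/20)[1*|2|^2 + 1*|2|^2 + 2*|-sqrt(5)/2 - 1/2|^2 + 2*|-1/2 + sqrt(5)/2|^2 + 2*|-1/2 + sqrt(5)/2|^2 + 2*|-sqrt(5)/2 - 1/2|^2 + 5*|0|^2 + 5*|0|^2]
  = (1/20)[(4) + (4) + (sqrt(5) + 3) + (3 - sqrt(5)) + (3 - sqrt(5)) + (sqrt(5) + 3) + (0) + (0)] = 20/20 = 1.
A character is irreducible iff <chi, chi> = 1, so this representation is irreducible.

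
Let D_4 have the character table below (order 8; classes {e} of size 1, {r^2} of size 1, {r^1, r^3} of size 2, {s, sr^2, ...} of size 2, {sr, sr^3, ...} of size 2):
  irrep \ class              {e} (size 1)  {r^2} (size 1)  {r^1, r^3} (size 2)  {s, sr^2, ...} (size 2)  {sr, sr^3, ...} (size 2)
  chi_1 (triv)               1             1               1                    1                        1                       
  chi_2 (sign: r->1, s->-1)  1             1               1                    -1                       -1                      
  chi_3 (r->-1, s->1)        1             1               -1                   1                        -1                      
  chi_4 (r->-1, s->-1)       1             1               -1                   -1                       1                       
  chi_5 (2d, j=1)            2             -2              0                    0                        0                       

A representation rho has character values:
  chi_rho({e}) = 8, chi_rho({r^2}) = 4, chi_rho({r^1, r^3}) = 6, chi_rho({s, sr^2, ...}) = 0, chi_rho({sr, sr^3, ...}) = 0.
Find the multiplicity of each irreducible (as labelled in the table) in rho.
Multiplicities: chi_1: 3, chi_2: 3, chi_3: 0, chi_4: 0, chi_5: 1.

Explanation: Use <chi_rho, chi> = (1/|G|) sum_C |C| * chi_rho(C) * conj(chi(C)) with |G| = 8 for each irreducible chi in the table:
  <chi_rho, chi_1> = (1/8)[1*(8)*conj(1) + 1*(4)*conj(1) + 2*(6)*conj(1) + 2*(0)*conj(1) + 2*(0)*conj(1)]
      = (1/8)[(8) + (4) + (12) + (0) + (0)] = 24/8 = 3
  <chi_rho, chi_2> = (1/8)[1*(8)*conj(1) + 1*(4)*conj(1) + 2*(6)*conj(1) + 2*(0)*conj(-1) + 2*(0)*conj(-1)]
      = (1/8)[(8) + (4) + (12) + (0) + (0)] = 24/8 = 3
  <chi_rho, chi_3> = (1/8)[1*(8)*conj(1) + 1*(4)*conj(1) + 2*(6)*conj(-1) + 2*(0)*conj(1) + 2*(0)*conj(-1)]
      = (1/8)[(8) + (4) + (-12) + (0) + (0)] = 0/8 = 0
  <chi_rho, chi_4> = (1/8)[1*(8)*conj(1) + 1*(4)*conj(1) + 2*(6)*conj(-1) + 2*(0)*conj(-1) + 2*(0)*conj(1)]
      = (1/8)[(8) + (4) + (-12) + (0) + (0)] = 0/8 = 0
  <chi_rho, chi_5> = (1/8)[1*(8)*conj(2) + 1*(4)*conj(-2) + 2*(6)*conj(0) + 2*(0)*conj(0) + 2*(0)*conj(0)]
      = (1/8)[(16) + (-8) + (0) + (0) + (0)] = 8/8 = 1
Dimension check: dim(rho) = sum (mult * dim) = 3*1 + 3*1 + 0*1 + 0*1 + 1*2 = 8 = chi_rho(e) = 8.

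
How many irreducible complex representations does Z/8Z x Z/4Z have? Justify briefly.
32

Working: The number of irreducible complex representations of a finite group equals its number of conjugacy classes. Z/8Z x Z/4Z is abelian of order 32, so every element is its own conjugacy class: 32 classes, so Z/8Z x Z/4Z (order 32) has exactly 32 irreducible complex representations.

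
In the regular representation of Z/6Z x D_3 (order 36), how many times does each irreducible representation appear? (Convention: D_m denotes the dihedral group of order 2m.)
Each irreducible V_i of dimension d_i appears with multiplicity d_i, i.e. rho_reg = (direct sum over all irreducibles V_i) d_i V_i. The irreducible dimensions for Z/6Z x D_3 are 1, 1, 1, 1, 1, 1, 1, 1, 1, 1, 1, 1, 2, 2, 2, 2, 2, 2: 12 irreducibles of dimension 1, each with multiplicity 1; 6 irreducibles of dimension 2, each with multiplicity 2. Total dimension 12*1*1 + 6*2*2 = 36 = |G|.

General theorem: in the regular representation of a finite group G, each irreducible appears with multiplicity equal to its dimension. Check: dim(rho_reg) = sum d_i^2 = 1 + 1 + 1 + 1 + 1 + 1 + 1 + 1 + 1 + 1 + 1 + 1 + 4 + 4 + 4 + 4 + 4 + 4 = 36 = |G|.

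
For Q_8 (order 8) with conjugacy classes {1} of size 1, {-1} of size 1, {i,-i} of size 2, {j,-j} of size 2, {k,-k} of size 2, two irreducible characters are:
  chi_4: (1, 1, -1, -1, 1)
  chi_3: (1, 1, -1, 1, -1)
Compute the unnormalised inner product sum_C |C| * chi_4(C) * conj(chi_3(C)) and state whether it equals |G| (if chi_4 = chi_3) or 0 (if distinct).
Sum = 0; so <chi_4, chi_3> = 0 (distinct irreducibles are orthogonal).

Explanation: Compute term by term over conjugacy classes (|C| * chi_4(C) * conj(chi_3(C))):
  1*(1)*conj(1) + 1*(1)*conj(1) + 2*(-1)*conj(-1) + 2*(-1)*conj(1) + 2*(1)*conj(-1)
  = (1) + (1) + (2) + (-2) + (-2)
  = 0.
Dividing by |G| = 8 gives 0/8 = 0, matching the row-orthogonality relation <chi_4, chi_3> = [chi_4 = chi_3].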